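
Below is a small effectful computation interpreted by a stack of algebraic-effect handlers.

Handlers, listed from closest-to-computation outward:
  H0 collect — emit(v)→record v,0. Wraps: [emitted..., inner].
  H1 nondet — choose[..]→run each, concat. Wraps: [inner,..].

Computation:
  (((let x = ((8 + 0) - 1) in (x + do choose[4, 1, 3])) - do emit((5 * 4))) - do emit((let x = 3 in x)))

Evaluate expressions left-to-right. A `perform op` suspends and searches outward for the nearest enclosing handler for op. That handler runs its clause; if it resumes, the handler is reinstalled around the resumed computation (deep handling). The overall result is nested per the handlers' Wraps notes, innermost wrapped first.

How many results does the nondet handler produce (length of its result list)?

Answer: 3

Working:
choose[4, 1, 3] @ H1
  branch[0] choose=4:
    emit(20) @ H0 ⇒ out+=20
    emit(3) @ H0 ⇒ out+=3
    H0 returns [20, 3, 11]
    H1 returns [[20, 3, 11]]
  branch[1] choose=1:
    emit(20) @ H0 ⇒ out+=20
    emit(3) @ H0 ⇒ out+=3
    H0 returns [20, 3, 8]
    H1 returns [[20, 3, 8]]
  branch[2] choose=3:
    emit(20) @ H0 ⇒ out+=20
    emit(3) @ H0 ⇒ out+=3
    H0 returns [20, 3, 10]
    H1 returns [[20, 3, 10]]
= [[20, 3, 11], [20, 3, 8], [20, 3, 10]]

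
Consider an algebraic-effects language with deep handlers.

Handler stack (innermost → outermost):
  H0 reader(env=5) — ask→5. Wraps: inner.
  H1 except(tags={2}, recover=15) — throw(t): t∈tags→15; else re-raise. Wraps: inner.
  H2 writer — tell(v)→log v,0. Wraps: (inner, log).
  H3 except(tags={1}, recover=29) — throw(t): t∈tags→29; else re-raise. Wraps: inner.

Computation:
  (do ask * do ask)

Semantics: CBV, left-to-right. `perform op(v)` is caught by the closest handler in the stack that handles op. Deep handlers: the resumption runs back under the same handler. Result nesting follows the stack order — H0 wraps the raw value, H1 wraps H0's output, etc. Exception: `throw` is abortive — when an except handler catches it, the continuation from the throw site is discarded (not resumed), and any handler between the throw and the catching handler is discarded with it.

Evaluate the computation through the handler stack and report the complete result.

Step-by-step:
ask @ H0 ⇒ 5
ask @ H0 ⇒ 5
H0 returns 25
H1 returns 25
H2 returns (25, ())
H3 returns (25, ())
= (25, ())

Answer: (25, ())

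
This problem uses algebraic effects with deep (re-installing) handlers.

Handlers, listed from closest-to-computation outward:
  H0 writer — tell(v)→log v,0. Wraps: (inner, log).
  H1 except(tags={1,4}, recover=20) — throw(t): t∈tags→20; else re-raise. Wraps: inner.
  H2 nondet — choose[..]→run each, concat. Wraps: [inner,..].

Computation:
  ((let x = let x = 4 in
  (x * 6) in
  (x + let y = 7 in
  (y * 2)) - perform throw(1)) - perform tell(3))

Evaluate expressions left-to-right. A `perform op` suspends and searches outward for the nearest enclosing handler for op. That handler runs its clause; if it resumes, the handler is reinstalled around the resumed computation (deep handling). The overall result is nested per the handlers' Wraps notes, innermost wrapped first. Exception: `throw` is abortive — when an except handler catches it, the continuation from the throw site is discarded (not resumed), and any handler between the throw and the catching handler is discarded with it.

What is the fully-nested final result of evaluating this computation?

Step-by-step:
throw(1) @ H1 caught ⇒ 20
H2 returns [20]
= [20]

Answer: [20]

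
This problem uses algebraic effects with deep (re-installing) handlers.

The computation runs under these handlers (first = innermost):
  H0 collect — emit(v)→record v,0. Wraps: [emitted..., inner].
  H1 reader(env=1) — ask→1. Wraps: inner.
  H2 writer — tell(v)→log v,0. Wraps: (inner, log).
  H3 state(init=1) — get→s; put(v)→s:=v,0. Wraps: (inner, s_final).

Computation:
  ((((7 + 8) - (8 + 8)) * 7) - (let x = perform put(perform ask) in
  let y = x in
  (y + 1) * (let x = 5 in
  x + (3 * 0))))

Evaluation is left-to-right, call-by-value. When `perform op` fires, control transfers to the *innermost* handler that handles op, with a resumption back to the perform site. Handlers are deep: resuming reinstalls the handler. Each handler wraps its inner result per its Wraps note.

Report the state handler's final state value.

Answer: 1

Evaluation trace:
ask @ H1 ⇒ 1
put(1) @ H3 ⇒ s:=1
H0 returns [-12]
H1 returns [-12]
H2 returns ([-12], ())
H3 returns (([-12], ()), 1)
= (([-12], ()), 1)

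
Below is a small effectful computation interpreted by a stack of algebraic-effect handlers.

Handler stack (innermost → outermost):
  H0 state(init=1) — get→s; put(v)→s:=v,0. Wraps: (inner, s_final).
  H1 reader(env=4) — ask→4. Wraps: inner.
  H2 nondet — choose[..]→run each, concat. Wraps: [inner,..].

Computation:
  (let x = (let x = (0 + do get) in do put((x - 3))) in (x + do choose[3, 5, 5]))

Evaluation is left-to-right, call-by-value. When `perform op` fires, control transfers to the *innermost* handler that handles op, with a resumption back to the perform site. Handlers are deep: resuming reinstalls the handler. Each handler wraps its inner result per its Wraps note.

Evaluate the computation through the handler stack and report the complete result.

Answer: [(3, -2), (5, -2), (5, -2)]

Step-by-step:
get @ H0 ⇒ 1
put(-2) @ H0 ⇒ s:=-2
choose[3, 5, 5] @ H2
  branch[0] choose=3:
    H0 returns (3, -2)
    H1 returns (3, -2)
    H2 returns [(3, -2)]
  branch[1] choose=5:
    H0 returns (5, -2)
    H1 returns (5, -2)
    H2 returns [(5, -2)]
  branch[2] choose=5:
    H0 returns (5, -2)
    H1 returns (5, -2)
    H2 returns [(5, -2)]
= [(3, -2), (5, -2), (5, -2)]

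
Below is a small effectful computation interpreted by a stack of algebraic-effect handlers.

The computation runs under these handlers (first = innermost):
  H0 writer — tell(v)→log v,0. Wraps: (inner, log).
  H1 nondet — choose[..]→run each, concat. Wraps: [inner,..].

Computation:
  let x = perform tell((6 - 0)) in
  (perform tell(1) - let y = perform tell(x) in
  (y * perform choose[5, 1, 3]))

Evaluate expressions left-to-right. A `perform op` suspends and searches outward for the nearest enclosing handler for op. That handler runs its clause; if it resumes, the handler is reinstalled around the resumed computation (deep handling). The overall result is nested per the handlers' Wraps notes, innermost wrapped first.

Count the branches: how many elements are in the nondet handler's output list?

Answer: 3

Working:
tell(6) @ H0 ⇒ log+=6
tell(1) @ H0 ⇒ log+=1
tell(0) @ H0 ⇒ log+=0
choose[5, 1, 3] @ H1
  branch[0] choose=5:
    H0 returns (0, (6, 1, 0))
    H1 returns [(0, (6, 1, 0))]
  branch[1] choose=1:
    H0 returns (0, (6, 1, 0))
    H1 returns [(0, (6, 1, 0))]
  branch[2] choose=3:
    H0 returns (0, (6, 1, 0))
    H1 returns [(0, (6, 1, 0))]
= [(0, (6, 1, 0)), (0, (6, 1, 0)), (0, (6, 1, 0))]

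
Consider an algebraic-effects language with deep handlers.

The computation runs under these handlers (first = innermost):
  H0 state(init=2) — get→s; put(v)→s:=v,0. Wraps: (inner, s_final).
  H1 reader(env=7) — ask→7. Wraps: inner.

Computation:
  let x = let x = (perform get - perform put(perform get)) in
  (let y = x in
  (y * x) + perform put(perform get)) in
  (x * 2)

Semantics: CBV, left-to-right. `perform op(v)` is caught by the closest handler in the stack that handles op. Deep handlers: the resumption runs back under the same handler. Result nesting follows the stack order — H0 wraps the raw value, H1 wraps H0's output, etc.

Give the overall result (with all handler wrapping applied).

Step-by-step:
get @ H0 ⇒ 2
get @ H0 ⇒ 2
put(2) @ H0 ⇒ s:=2
get @ H0 ⇒ 2
put(2) @ H0 ⇒ s:=2
H0 returns (8, 2)
H1 returns (8, 2)
= (8, 2)

Answer: (8, 2)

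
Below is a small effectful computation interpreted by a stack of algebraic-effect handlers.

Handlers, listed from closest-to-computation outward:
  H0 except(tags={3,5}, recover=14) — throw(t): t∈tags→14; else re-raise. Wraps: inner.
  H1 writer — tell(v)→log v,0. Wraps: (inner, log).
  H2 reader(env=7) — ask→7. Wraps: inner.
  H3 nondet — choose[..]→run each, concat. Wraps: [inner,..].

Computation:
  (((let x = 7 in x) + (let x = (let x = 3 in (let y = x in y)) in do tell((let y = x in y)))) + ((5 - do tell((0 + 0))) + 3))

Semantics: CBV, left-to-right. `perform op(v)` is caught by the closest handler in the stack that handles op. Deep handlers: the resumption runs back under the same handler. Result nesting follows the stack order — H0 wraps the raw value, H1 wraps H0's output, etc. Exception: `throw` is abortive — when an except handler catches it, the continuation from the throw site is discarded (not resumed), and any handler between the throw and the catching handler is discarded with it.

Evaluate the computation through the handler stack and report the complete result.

Answer: [(15, (3, 0))]

Step-by-step:
tell(3) @ H1 ⇒ log+=3
tell(0) @ H1 ⇒ log+=0
H0 returns 15
H1 returns (15, (3, 0))
H2 returns (15, (3, 0))
H3 returns [(15, (3, 0))]
= [(15, (3, 0))]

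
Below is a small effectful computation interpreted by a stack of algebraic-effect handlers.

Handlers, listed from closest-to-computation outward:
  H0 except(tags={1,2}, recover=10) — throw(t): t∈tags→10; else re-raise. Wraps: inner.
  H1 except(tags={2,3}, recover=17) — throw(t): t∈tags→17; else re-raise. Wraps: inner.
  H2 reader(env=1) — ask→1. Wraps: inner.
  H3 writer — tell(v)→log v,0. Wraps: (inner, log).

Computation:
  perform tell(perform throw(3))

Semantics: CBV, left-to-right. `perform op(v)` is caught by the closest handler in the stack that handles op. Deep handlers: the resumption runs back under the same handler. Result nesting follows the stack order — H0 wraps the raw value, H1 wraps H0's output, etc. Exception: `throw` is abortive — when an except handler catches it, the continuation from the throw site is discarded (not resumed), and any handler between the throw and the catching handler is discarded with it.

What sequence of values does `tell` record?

Evaluation trace:
throw(3) @ H0 re-raised
throw(3) @ H1 caught ⇒ 17
H2 returns 17
H3 returns (17, ())
= (17, ())

Answer: ()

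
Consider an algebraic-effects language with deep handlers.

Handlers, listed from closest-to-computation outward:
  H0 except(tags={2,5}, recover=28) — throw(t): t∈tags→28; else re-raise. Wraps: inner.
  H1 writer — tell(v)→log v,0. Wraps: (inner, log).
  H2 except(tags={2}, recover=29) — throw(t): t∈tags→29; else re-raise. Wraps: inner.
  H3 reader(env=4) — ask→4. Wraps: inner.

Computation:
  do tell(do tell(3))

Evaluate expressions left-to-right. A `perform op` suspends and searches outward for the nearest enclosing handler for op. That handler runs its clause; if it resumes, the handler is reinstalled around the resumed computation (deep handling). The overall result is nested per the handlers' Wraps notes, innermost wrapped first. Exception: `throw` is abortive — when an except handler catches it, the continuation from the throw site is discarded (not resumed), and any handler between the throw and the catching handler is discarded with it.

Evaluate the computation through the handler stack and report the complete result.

Evaluation trace:
tell(3) @ H1 ⇒ log+=3
tell(0) @ H1 ⇒ log+=0
H0 returns 0
H1 returns (0, (3, 0))
H2 returns (0, (3, 0))
H3 returns (0, (3, 0))
= (0, (3, 0))

Answer: (0, (3, 0))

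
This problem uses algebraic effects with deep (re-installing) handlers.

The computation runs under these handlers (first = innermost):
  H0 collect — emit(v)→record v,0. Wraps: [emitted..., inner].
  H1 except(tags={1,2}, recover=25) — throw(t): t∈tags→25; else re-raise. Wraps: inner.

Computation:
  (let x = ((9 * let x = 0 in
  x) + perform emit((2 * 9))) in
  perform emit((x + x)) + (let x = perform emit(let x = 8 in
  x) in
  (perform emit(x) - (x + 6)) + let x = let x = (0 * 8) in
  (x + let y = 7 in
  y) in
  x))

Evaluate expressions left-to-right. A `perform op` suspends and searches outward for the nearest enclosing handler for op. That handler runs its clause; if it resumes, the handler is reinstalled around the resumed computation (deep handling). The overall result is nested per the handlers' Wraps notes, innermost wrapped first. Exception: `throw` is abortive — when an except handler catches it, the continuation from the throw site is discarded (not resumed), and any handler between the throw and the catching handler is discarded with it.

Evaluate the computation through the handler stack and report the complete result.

Answer: [18, 0, 8, 0, 1]

Evaluation trace:
emit(18) @ H0 ⇒ out+=18
emit(0) @ H0 ⇒ out+=0
emit(8) @ H0 ⇒ out+=8
emit(0) @ H0 ⇒ out+=0
H0 returns [18, 0, 8, 0, 1]
H1 returns [18, 0, 8, 0, 1]
= [18, 0, 8, 0, 1]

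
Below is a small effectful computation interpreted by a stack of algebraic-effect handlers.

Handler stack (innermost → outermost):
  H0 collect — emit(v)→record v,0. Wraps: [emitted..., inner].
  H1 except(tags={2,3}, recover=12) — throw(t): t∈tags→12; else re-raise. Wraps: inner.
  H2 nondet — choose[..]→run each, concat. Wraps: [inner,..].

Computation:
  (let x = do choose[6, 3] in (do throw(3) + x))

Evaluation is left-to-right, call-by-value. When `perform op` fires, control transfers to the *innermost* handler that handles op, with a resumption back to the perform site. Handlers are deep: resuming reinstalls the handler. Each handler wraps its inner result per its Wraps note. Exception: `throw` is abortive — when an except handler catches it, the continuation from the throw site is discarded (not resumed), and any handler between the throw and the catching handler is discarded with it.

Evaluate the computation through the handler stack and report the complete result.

Evaluation trace:
choose[6, 3] @ H2
  branch[0] choose=6:
    throw(3) @ H1 caught ⇒ 12
    H2 returns [12]
  branch[1] choose=3:
    throw(3) @ H1 caught ⇒ 12
    H2 returns [12]
= [12, 12]

Answer: [12, 12]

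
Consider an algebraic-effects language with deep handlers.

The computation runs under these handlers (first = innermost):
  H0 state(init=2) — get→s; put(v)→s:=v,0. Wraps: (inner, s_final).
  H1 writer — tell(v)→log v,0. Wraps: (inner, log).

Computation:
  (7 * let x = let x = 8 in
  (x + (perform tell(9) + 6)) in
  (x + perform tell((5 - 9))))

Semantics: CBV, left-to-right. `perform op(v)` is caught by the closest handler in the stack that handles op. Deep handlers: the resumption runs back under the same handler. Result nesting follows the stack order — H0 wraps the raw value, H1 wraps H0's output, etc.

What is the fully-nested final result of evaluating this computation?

Answer: ((98, 2), (9, -4))

Working:
tell(9) @ H1 ⇒ log+=9
tell(-4) @ H1 ⇒ log+=-4
H0 returns (98, 2)
H1 returns ((98, 2), (9, -4))
= ((98, 2), (9, -4))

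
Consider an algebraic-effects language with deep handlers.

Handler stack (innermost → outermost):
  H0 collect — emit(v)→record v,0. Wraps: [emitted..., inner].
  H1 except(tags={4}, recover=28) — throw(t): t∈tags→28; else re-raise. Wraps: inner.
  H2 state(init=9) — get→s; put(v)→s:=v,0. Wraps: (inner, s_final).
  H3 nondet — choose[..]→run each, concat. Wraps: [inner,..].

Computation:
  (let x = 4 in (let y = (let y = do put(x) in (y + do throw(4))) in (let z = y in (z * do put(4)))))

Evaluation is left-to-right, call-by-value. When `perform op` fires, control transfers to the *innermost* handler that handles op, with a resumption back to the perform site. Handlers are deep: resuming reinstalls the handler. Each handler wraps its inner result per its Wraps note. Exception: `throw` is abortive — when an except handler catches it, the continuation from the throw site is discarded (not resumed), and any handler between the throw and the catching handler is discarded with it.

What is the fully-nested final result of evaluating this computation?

Working:
put(4) @ H2 ⇒ s:=4
throw(4) @ H1 caught ⇒ 28
H2 returns (28, 4)
H3 returns [(28, 4)]
= [(28, 4)]

Answer: [(28, 4)]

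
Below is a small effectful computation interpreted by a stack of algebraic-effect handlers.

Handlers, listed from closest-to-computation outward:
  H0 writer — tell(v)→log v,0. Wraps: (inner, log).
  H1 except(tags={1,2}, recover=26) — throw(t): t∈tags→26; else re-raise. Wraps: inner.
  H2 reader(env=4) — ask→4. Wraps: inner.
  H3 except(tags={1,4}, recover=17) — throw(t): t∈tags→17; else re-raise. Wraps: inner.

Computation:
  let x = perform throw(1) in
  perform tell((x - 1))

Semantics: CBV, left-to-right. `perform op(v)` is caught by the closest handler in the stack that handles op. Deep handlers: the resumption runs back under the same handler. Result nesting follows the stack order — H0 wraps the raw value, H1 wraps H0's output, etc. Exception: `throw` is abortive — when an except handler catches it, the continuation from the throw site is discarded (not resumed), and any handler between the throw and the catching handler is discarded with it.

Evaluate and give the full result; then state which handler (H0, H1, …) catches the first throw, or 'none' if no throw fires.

Working:
throw(1) @ H1 caught ⇒ 26
H2 returns 26
H3 returns 26
= 26

Answer: 26 ; first throw caught by: H1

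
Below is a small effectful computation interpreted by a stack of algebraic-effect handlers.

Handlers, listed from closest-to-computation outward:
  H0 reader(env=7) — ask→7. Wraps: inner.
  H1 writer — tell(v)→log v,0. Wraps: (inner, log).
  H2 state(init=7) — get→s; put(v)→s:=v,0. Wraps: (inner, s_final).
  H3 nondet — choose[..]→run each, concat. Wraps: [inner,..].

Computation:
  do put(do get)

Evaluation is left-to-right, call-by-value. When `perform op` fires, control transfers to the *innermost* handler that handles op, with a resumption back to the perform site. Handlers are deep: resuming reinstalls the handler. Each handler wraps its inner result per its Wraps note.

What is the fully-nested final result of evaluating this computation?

Evaluation trace:
get @ H2 ⇒ 7
put(7) @ H2 ⇒ s:=7
H0 returns 0
H1 returns (0, ())
H2 returns ((0, ()), 7)
H3 returns [((0, ()), 7)]
= [((0, ()), 7)]

Answer: [((0, ()), 7)]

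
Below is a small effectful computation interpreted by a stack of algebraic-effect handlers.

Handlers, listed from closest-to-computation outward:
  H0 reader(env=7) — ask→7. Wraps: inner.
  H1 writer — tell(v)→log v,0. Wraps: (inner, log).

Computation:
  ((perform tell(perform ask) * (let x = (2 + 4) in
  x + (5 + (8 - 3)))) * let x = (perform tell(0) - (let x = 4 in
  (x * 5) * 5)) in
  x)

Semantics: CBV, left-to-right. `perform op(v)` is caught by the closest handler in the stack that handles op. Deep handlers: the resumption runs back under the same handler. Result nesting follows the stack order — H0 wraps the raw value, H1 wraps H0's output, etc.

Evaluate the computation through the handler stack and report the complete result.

Answer: (0, (7, 0))

Working:
ask @ H0 ⇒ 7
tell(7) @ H1 ⇒ log+=7
tell(0) @ H1 ⇒ log+=0
H0 returns 0
H1 returns (0, (7, 0))
= (0, (7, 0))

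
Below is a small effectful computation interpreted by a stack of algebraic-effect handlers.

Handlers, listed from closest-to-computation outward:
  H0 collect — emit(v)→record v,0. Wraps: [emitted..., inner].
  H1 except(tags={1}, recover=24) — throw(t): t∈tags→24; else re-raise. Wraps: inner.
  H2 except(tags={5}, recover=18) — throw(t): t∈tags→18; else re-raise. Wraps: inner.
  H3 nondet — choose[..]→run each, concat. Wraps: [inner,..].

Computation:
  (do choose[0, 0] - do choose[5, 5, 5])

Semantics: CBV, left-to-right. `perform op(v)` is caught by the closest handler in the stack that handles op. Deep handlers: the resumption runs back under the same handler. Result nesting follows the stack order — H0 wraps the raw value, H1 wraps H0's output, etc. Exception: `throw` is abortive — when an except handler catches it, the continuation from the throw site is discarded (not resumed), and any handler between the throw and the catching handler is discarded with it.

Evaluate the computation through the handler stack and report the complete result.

Evaluation trace:
choose[0, 0] @ H3
  branch[0] choose=0:
    choose[5, 5, 5] @ H3
      branch[0] choose=5:
        H0 returns [-5]
        H1 returns [-5]
        H2 returns [-5]
        H3 returns [[-5]]
      branch[1] choose=5:
        H0 returns [-5]
        H1 returns [-5]
        H2 returns [-5]
        H3 returns [[-5]]
      branch[2] choose=5:
        H0 returns [-5]
        H1 returns [-5]
        H2 returns [-5]
        H3 returns [[-5]]
  branch[1] choose=0:
    choose[5, 5, 5] @ H3
      branch[0] choose=5:
        H0 returns [-5]
        H1 returns [-5]
        H2 returns [-5]
        H3 returns [[-5]]
      branch[1] choose=5:
        H0 returns [-5]
        H1 returns [-5]
        H2 returns [-5]
        H3 returns [[-5]]
      branch[2] choose=5:
        H0 returns [-5]
        H1 returns [-5]
        H2 returns [-5]
        H3 returns [[-5]]
= [[-5], [-5], [-5], [-5], [-5], [-5]]

Answer: [[-5], [-5], [-5], [-5], [-5], [-5]]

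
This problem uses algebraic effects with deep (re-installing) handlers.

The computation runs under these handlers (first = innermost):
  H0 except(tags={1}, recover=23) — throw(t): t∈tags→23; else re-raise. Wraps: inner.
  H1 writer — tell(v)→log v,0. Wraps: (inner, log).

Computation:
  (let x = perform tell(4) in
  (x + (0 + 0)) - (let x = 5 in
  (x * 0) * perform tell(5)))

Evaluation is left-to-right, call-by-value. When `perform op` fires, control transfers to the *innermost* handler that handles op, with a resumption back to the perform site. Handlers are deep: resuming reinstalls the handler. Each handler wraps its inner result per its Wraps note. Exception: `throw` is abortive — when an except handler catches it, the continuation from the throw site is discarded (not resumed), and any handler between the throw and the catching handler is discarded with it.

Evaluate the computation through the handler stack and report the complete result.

Working:
tell(4) @ H1 ⇒ log+=4
tell(5) @ H1 ⇒ log+=5
H0 returns 0
H1 returns (0, (4, 5))
= (0, (4, 5))

Answer: (0, (4, 5))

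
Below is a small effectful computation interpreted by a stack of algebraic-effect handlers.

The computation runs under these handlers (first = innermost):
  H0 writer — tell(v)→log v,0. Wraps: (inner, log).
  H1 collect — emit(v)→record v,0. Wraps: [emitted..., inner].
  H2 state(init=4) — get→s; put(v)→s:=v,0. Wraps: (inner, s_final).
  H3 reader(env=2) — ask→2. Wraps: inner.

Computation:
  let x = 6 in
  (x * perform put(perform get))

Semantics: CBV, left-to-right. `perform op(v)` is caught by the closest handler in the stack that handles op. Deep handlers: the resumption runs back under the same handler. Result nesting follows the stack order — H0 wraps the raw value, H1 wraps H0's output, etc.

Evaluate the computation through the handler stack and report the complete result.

Step-by-step:
get @ H2 ⇒ 4
put(4) @ H2 ⇒ s:=4
H0 returns (0, ())
H1 returns [(0, ())]
H2 returns ([(0, ())], 4)
H3 returns ([(0, ())], 4)
= ([(0, ())], 4)

Answer: ([(0, ())], 4)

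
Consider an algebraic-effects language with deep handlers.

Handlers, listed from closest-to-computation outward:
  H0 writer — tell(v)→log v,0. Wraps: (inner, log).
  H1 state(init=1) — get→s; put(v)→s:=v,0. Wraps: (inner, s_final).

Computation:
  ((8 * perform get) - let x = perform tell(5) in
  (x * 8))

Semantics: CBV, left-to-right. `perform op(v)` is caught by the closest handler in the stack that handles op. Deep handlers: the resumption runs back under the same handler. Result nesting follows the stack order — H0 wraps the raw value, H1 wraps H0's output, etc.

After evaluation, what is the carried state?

Answer: 1

Working:
get @ H1 ⇒ 1
tell(5) @ H0 ⇒ log+=5
H0 returns (8, (5))
H1 returns ((8, (5)), 1)
= ((8, (5)), 1)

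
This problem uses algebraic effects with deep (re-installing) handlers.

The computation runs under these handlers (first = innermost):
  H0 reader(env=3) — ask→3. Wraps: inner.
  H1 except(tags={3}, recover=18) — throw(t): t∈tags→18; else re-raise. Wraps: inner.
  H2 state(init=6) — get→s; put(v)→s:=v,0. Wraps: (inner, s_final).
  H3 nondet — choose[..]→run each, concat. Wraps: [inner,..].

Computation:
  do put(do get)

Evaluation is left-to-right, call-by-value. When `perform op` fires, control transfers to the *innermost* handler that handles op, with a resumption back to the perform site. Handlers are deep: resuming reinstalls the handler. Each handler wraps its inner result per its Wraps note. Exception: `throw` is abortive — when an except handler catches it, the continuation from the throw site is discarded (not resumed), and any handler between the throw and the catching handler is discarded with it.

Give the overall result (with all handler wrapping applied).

Answer: [(0, 6)]

Working:
get @ H2 ⇒ 6
put(6) @ H2 ⇒ s:=6
H0 returns 0
H1 returns 0
H2 returns (0, 6)
H3 returns [(0, 6)]
= [(0, 6)]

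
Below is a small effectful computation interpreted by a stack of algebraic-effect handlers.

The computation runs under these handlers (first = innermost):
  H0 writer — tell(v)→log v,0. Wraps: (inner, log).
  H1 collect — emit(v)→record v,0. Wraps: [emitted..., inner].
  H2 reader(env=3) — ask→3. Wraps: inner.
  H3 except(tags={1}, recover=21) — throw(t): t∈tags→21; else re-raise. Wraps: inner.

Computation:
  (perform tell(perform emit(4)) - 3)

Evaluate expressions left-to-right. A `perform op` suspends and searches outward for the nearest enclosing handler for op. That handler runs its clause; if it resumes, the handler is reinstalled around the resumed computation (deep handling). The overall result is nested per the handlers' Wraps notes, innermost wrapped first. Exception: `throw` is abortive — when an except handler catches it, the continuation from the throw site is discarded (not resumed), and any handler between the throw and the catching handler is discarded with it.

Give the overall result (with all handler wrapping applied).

Answer: [4, (-3, (0))]

Working:
emit(4) @ H1 ⇒ out+=4
tell(0) @ H0 ⇒ log+=0
H0 returns (-3, (0))
H1 returns [4, (-3, (0))]
H2 returns [4, (-3, (0))]
H3 returns [4, (-3, (0))]
= [4, (-3, (0))]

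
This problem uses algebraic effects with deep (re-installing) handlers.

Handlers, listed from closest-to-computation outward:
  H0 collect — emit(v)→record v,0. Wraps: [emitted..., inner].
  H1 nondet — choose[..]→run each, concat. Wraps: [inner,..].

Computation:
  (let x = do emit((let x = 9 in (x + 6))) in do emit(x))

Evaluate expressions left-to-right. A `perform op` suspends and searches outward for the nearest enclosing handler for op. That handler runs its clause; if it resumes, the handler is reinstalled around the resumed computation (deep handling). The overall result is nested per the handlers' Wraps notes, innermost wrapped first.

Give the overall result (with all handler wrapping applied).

Evaluation trace:
emit(15) @ H0 ⇒ out+=15
emit(0) @ H0 ⇒ out+=0
H0 returns [15, 0, 0]
H1 returns [[15, 0, 0]]
= [[15, 0, 0]]

Answer: [[15, 0, 0]]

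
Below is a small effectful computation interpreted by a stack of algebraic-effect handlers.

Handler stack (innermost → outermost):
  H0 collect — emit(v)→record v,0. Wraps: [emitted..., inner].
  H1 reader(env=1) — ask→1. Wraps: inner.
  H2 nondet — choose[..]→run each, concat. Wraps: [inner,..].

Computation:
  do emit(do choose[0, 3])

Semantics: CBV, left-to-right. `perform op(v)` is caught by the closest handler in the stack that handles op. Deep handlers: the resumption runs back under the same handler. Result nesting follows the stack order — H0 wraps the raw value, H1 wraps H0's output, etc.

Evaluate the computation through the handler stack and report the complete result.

Answer: [[0, 0], [3, 0]]

Step-by-step:
choose[0, 3] @ H2
  branch[0] choose=0:
    emit(0) @ H0 ⇒ out+=0
    H0 returns [0, 0]
    H1 returns [0, 0]
    H2 returns [[0, 0]]
  branch[1] choose=3:
    emit(3) @ H0 ⇒ out+=3
    H0 returns [3, 0]
    H1 returns [3, 0]
    H2 returns [[3, 0]]
= [[0, 0], [3, 0]]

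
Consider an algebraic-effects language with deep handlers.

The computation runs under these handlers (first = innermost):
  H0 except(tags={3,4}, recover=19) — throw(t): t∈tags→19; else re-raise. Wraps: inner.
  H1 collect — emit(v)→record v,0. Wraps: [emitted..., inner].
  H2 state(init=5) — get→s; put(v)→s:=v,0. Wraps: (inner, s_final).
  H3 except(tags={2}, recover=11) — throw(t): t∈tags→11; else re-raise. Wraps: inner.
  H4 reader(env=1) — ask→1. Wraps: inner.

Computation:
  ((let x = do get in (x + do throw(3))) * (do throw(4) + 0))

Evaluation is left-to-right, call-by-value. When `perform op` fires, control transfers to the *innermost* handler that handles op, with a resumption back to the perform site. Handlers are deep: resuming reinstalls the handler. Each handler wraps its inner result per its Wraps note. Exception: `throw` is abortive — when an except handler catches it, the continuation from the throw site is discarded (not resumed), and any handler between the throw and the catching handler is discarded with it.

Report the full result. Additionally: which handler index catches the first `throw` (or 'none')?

Step-by-step:
get @ H2 ⇒ 5
throw(3) @ H0 caught ⇒ 19
H1 returns [19]
H2 returns ([19], 5)
H3 returns ([19], 5)
H4 returns ([19], 5)
= ([19], 5)

Answer: ([19], 5) ; first throw caught by: H0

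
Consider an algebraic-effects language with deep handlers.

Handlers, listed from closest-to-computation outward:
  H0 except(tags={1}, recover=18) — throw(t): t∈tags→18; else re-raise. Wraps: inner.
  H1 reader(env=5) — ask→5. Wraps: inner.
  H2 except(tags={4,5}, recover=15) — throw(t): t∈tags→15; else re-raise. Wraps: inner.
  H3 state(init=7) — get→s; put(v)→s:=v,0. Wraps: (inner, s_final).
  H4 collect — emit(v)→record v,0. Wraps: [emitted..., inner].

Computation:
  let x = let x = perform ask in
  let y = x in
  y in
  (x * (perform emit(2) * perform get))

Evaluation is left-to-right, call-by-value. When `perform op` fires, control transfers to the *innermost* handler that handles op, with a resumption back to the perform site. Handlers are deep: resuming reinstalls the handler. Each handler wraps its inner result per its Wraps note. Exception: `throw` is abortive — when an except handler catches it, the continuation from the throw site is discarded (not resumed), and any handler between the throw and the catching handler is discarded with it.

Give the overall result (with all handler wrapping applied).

Working:
ask @ H1 ⇒ 5
emit(2) @ H4 ⇒ out+=2
get @ H3 ⇒ 7
H0 returns 0
H1 returns 0
H2 returns 0
H3 returns (0, 7)
H4 returns [2, (0, 7)]
= [2, (0, 7)]

Answer: [2, (0, 7)]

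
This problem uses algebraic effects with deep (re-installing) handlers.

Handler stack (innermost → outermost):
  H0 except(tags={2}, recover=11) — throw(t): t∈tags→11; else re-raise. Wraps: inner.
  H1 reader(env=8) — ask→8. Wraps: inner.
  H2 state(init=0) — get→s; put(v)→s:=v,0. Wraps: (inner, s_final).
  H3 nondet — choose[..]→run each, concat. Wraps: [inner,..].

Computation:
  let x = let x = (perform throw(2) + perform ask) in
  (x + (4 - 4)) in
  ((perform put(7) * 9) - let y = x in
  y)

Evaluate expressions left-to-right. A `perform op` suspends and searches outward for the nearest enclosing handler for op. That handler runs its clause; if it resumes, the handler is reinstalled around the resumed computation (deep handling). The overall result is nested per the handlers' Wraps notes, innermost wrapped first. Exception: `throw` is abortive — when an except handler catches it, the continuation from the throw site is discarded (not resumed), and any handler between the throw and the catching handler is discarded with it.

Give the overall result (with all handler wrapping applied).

Evaluation trace:
throw(2) @ H0 caught ⇒ 11
H1 returns 11
H2 returns (11, 0)
H3 returns [(11, 0)]
= [(11, 0)]

Answer: [(11, 0)]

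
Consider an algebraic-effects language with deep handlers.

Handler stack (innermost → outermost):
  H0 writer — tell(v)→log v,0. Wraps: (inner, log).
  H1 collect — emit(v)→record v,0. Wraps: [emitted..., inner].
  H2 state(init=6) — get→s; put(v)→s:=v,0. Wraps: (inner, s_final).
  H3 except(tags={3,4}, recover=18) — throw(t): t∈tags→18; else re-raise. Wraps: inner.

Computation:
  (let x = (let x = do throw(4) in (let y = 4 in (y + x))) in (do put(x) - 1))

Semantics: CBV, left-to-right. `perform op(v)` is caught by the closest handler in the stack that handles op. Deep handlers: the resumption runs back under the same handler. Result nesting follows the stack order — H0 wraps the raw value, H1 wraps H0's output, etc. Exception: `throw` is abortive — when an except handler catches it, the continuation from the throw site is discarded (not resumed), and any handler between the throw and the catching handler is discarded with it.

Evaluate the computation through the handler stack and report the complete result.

Step-by-step:
throw(4) @ H3 caught ⇒ 18
= 18

Answer: 18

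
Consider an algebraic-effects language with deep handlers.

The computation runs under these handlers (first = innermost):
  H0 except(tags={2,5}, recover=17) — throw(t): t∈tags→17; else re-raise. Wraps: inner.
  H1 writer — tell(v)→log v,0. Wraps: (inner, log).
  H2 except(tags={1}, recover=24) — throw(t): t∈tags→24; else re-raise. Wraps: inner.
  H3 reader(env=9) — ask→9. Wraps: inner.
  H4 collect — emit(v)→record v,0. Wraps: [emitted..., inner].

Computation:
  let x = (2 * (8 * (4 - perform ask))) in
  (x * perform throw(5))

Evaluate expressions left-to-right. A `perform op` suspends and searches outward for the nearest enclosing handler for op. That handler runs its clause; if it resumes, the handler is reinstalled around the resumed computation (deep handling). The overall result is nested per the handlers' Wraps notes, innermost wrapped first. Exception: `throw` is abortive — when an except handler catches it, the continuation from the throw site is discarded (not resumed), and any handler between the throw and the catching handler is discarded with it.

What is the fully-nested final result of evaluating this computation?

Working:
ask @ H3 ⇒ 9
throw(5) @ H0 caught ⇒ 17
H1 returns (17, ())
H2 returns (17, ())
H3 returns (17, ())
H4 returns [(17, ())]
= [(17, ())]

Answer: [(17, ())]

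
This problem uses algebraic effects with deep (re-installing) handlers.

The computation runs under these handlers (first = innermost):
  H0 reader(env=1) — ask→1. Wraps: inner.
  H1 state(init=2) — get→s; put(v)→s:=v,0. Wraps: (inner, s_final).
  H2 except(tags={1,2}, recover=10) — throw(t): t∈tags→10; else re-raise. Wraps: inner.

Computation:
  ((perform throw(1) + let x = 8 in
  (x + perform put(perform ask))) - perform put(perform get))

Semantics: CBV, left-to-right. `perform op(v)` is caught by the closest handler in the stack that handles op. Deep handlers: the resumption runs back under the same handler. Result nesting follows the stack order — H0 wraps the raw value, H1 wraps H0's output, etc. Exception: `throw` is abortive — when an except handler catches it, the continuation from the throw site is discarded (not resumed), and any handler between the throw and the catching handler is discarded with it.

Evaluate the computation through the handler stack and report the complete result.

Answer: 10

Working:
throw(1) @ H2 caught ⇒ 10
= 10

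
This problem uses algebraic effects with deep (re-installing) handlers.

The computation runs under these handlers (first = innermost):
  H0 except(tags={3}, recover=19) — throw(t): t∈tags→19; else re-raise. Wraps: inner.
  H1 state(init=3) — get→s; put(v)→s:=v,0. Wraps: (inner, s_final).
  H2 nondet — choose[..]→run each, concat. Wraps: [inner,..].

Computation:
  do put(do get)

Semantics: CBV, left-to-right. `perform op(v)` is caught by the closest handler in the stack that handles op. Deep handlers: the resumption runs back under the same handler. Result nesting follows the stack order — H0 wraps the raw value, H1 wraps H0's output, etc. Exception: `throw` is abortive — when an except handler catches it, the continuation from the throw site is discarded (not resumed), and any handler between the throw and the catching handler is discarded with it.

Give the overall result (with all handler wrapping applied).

Answer: [(0, 3)]

Evaluation trace:
get @ H1 ⇒ 3
put(3) @ H1 ⇒ s:=3
H0 returns 0
H1 returns (0, 3)
H2 returns [(0, 3)]
= [(0, 3)]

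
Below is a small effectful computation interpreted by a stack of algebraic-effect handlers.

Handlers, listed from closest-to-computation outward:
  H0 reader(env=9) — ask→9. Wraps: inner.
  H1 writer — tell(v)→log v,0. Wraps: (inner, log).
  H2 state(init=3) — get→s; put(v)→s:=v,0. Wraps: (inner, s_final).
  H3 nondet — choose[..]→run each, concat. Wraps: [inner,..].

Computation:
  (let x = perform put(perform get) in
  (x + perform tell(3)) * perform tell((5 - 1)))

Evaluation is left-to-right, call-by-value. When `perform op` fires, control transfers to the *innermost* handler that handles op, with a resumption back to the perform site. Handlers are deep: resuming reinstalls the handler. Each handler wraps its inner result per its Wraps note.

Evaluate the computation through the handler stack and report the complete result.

Working:
get @ H2 ⇒ 3
put(3) @ H2 ⇒ s:=3
tell(3) @ H1 ⇒ log+=3
tell(4) @ H1 ⇒ log+=4
H0 returns 0
H1 returns (0, (3, 4))
H2 returns ((0, (3, 4)), 3)
H3 returns [((0, (3, 4)), 3)]
= [((0, (3, 4)), 3)]

Answer: [((0, (3, 4)), 3)]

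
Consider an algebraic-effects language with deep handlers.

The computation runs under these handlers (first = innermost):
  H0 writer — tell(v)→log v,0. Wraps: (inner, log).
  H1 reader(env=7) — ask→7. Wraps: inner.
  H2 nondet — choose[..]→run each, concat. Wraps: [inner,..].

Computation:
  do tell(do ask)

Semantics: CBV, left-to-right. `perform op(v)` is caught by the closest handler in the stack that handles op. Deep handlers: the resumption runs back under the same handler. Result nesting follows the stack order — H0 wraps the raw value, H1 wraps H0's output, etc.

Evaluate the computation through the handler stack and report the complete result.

Step-by-step:
ask @ H1 ⇒ 7
tell(7) @ H0 ⇒ log+=7
H0 returns (0, (7))
H1 returns (0, (7))
H2 returns [(0, (7))]
= [(0, (7))]

Answer: [(0, (7))]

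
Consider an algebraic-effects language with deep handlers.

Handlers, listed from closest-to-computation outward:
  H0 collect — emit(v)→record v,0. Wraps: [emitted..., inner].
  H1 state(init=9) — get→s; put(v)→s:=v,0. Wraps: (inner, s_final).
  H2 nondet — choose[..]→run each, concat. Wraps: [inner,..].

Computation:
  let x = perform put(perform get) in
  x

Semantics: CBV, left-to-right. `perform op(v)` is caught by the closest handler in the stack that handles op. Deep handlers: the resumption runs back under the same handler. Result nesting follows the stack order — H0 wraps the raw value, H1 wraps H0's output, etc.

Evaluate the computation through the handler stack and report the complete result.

Answer: [([0], 9)]

Step-by-step:
get @ H1 ⇒ 9
put(9) @ H1 ⇒ s:=9
H0 returns [0]
H1 returns ([0], 9)
H2 returns [([0], 9)]
= [([0], 9)]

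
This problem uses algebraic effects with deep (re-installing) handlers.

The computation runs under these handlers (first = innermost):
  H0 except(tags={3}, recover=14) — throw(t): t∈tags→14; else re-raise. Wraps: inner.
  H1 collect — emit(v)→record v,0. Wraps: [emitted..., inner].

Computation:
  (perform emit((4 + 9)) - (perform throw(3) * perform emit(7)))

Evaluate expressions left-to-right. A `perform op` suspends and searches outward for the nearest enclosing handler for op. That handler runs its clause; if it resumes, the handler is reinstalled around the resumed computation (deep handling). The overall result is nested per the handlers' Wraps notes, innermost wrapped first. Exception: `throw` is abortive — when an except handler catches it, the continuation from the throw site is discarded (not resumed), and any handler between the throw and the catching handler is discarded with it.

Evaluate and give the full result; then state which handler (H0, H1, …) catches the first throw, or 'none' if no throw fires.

Answer: [13, 14] ; first throw caught by: H0

Working:
emit(13) @ H1 ⇒ out+=13
throw(3) @ H0 caught ⇒ 14
H1 returns [13, 14]
= [13, 14]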